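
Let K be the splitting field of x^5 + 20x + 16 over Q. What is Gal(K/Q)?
A_5 (order 60)

The polynomial f is an irreducible quintic over Q, so G = Gal(f/Q) is a transitive subgroup of S_5: one of C_5 (5T1, order 5), D_5 (5T2, order 10), F_20 (5T3, order 20), A_5 (5T4, order 60) or S_5 (5T5, order 120). The discriminant of f is 1024000000 = 32000^2, a perfect square, so G is contained in A_5. The transitive groups of degree 5 contained in A_5 are: C_5 (5T1, order 5), D_5 (5T2, order 10), A_5 (5T4, order 60). By Dedekind's theorem, for a prime p not dividing disc(f) the degrees of the irreducible factors of f mod p form the cycle type of an element of G. Factoring f modulo the 2 such primes p <= 7 (skipping 2, 5, which divide the discriminant), each new pattern first appears at: mod 3: f = (x^5 + 2x + 1), pattern 5; mod 7: f = (x + 2)(x + 3)(x^3 + 2x^2 + 5x + 5), pattern 3+1+1. No other pattern occurs in this range, so the set of observed cycle types is {5, 3+1+1}. Among the candidates above, the only group containing elements of all these cycle types is A_5 (5T4) — each of C_5 (5T1), D_5 (5T2) lacks at least one of them. Hence G = A_5 (5T4), of order 60.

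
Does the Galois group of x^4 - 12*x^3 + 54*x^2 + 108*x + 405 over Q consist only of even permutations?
The polynomial is irreducible of degree 4 over Q. Its discriminant is 176319369216 = 419904^2, a perfect square. A Galois group lies in the alternating group exactly when the discriminant is a square in Q, so the Galois group (A_4) is contained in A_4.

Yes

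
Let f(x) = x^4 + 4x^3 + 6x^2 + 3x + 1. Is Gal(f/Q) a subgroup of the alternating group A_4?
No

The polynomial is irreducible of degree 4 over Q. Its discriminant is 229, which is not a perfect square. A Galois group lies in the alternating group exactly when the discriminant is a square in Q, so the Galois group (S_4) is not contained in A_4.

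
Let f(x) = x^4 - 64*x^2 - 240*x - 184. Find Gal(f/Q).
D_4

The polynomial is an irreducible quartic over Q and its discriminant is -243859456, which is not a perfect square, so the Galois group is not contained in A_4. The resolvent cubic y^3 + 64*y^2 + 736*y - 10496 has exactly one rational root, so the Galois group is C_4 or D_4. The quartic remains irreducible over Q(sqrt(disc)), so the group is D_4.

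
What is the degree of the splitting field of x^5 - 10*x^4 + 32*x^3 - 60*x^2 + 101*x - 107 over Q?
120

The degree of the splitting field over Q equals the order of the Galois group, so first determine the group. The polynomial f is an irreducible quintic over Q, so G = Gal(f/Q) is a transitive subgroup of S_5: one of C_5 (5T1, order 5), D_5 (5T2, order 10), F_20 (5T3, order 20), A_5 (5T4, order 60) or S_5 (5T5, order 120). The discriminant of f is 55518595669, which is not a perfect square, so G is not contained in A_5. The transitive groups of degree 5 not contained in A_5 are: F_20 (5T3, order 20), S_5 (5T5, order 120). By Dedekind's theorem, for a prime p not dividing disc(f) the degrees of the irreducible factors of f mod p form the cycle type of an element of G. Factoring f modulo the first such prime p = 2, each new pattern first appears at: mod 2: f = (x^2 + x + 1)(x^3 + x^2 + 1), pattern 3+2. No other pattern occurs in this range, so the set of observed cycle types is {3+2}. Among the candidates above, the only group containing elements of all these cycle types is S_5 (5T5) — F_20 (5T3) lacks at least one of them. Hence G = S_5 (5T5), of order 120. The Galois group S_5 (5T5) has order 120, so the splitting field has degree 120 over Q.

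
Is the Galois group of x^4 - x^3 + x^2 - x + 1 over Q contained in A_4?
No

The polynomial is irreducible of degree 4 over Q. Its discriminant is 125, which is not a perfect square. A Galois group lies in the alternating group exactly when the discriminant is a square in Q, so the Galois group (C_4) is not contained in A_4.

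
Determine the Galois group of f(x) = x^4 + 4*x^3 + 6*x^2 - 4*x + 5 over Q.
The polynomial is an irreducible quartic over Q and its discriminant is 331776 = 576^2, a perfect square, so the Galois group is contained in A_4. The resolvent cubic y^3 - 6*y^2 - 36*y + 24 is irreducible over Q. An irreducible resolvent with square discriminant gives A_4.

A_4 (also written A4)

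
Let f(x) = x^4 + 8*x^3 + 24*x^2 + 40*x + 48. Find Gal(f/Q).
The polynomial is an irreducible quartic over Q and its discriminant is 937984, which is not a perfect square, so the Galois group is not contained in A_4. The resolvent cubic y^3 - 24*y^2 + 128*y - 64 is irreducible over Q. An irreducible resolvent with non-square discriminant gives S_4.

S_4 (order 24)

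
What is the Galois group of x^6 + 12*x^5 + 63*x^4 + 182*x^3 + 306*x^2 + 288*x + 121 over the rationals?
PGL(2,5) (order 120)

The polynomial f is an irreducible sextic over Q, so G = Gal(f/Q) is one of the 16 transitive subgroups 6T1, ..., 6T16 of S_6. The discriminant of f is -16003008, which is not a perfect square, so G is not contained in A_6. The transitive groups of degree 6 not contained in A_6 are: C_6 (6T1, order 6), S_3 (6T2, order 6), D_6 (6T3, order 12), C_3 x S_3 (6T5, order 18), A_4 x C_2 (6T6, order 24), S_4 (6T8, order 24), S_3 x S_3 (6T9, order 36), S_4 x C_2 (6T11, order 48), (S_3 x S_3) : C_2 (6T13, order 72), PGL(2,5) (6T14, order 120), S_6 (6T16, order 720). By Dedekind's theorem, for a prime p not dividing disc(f) the degrees of the irreducible factors of f mod p form the cycle type of an element of G. Factoring f modulo the 21 such primes p <= 89 (skipping 2, 3, 7, which divide the discriminant), each new pattern first appears at: mod 5: f = (x^6 + 2x^5 + 3x^4 + 2x^3 + x^2 + 3x + 1), pattern 6; mod 11: f = (x)(x^5 + x^4 + 8x^3 + 6x^2 + 9x + 2), pattern 5+1; mod 13: f = (x + 3)(x + 7)(x^4 + 2x^3 + 9x^2 + 11x + 7), pattern 4+1+1; mod 23: f = (x + 5)(x + 9)(x^2 + 9x + 16)(x^2 + 12x + 14), pattern 2+2+1+1; mod 43: f = (x^3 + 25x^2 + 24x + 21)(x^3 + 30x^2 + 20x + 16), pattern 3+3; mod 61: f = (x^2 + 36x + 40)(x^2 + 47x + 41)(x^2 + 51x + 35), pattern 2+2+2. No other pattern occurs in this range, so the set of observed cycle types is {6, 5+1, 4+1+1, 2+2+1+1, 3+3, 2+2+2}. The candidates containing elements of all these cycle types are PGL(2,5) (6T14) of order 120, S_6 (6T16) of order 720; the others are excluded. The observed types are precisely the cycle types that occur in PGL(2,5) (6T14) (apart from the identity). Each of the other remaining candidates has further cycle types, and by the Chebotarev density theorem the matching factorization patterns would occur for a proportion of primes equal to their share of the group: S_6 (6T16) additionally contains elements of type 4+2, 3+2+1, 3+1+1+1, 2+1+1+1+1 (265 of its 720 elements, about 37% of primes). None of the 21 primes tested shows any such pattern (for each of these groups the chance of that is below 10^-4), which rules them out. Hence G = PGL(2,5) (6T14), of order 120.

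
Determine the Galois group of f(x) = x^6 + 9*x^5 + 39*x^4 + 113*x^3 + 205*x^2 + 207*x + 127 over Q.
C_6

The polynomial f is an irreducible sextic over Q, so G = Gal(f/Q) is one of the 16 transitive subgroups 6T1, ..., 6T16 of S_6. The discriminant of f is -548553067783, which is not a perfect square, so G is not contained in A_6. The transitive groups of degree 6 not contained in A_6 are: C_6 (6T1, order 6), S_3 (6T2, order 6), D_6 (6T3, order 12), C_3 x S_3 (6T5, order 18), A_4 x C_2 (6T6, order 24), S_4 (6T8, order 24), S_3 x S_3 (6T9, order 36), S_4 x C_2 (6T11, order 48), (S_3 x S_3) : C_2 (6T13, order 72), PGL(2,5) (6T14, order 120), S_6 (6T16, order 720). By Dedekind's theorem, for a prime p not dividing disc(f) the degrees of the irreducible factors of f mod p form the cycle type of an element of G. Factoring f modulo the 37 such primes p <= 167 (skipping 7, 29, which divide the discriminant), each new pattern first appears at: mod 2: f = (x^3 + x + 1)(x^3 + x^2 + 1), pattern 3+3; mod 3: f = (x^6 + 2x^3 + x^2 + 1), pattern 6; mod 13: f = (x^2 + 7)(x^2 + 4x + 2)(x^2 + 5x + 10), pattern 2+2+2; mod 43: f = (x + 1)(x + 6)(x + 8)(x + 10)(x + 32)(x + 38), pattern 1+1+1+1+1+1. No other pattern occurs in this range, so the set of observed cycle types is {3+3, 6, 2+2+2, 1+1+1+1+1+1}. The candidates containing elements of all these cycle types are C_6 (6T1) of order 6, D_6 (6T3) of order 12, C_3 x S_3 (6T5) of order 18, A_4 x C_2 (6T6) of order 24, S_3 x S_3 (6T9) of order 36, S_4 x C_2 (6T11) of order 48, (S_3 x S_3) : C_2 (6T13) of order 72, PGL(2,5) (6T14) of order 120, S_6 (6T16) of order 720; the others are excluded. The observed types are precisely the cycle types that occur in C_6 (6T1). Each of the other remaining candidates has further cycle types, and by the Chebotarev density theorem the matching factorization patterns would occur for a proportion of primes equal to their share of the group: D_6 (6T3) additionally contains elements of type 2+2+1+1 (3 of its 12 elements, about 25% of primes); C_3 x S_3 (6T5) additionally contains elements of type 3+1+1+1 (4 of its 18 elements, about 22% of primes); A_4 x C_2 (6T6) additionally contains elements of type 2+2+1+1, 2+1+1+1+1 (6 of its 24 elements, about 25% of primes); S_3 x S_3 (6T9) additionally contains elements of type 3+1+1+1, 2+2+1+1 (13 of its 36 elements, about 36% of primes); S_4 x C_2 (6T11) additionally contains elements of type 4+2, 4+1+1, 2+2+1+1, 2+1+1+1+1 (24 of its 48 elements, about 50% of primes); (S_3 x S_3) : C_2 (6T13) additionally contains elements of type 4+2, 3+2+1, 3+1+1+1, 2+2+1+1, 2+1+1+1+1 (49 of its 72 elements, about 68% of primes); PGL(2,5) (6T14) additionally contains elements of type 5+1, 4+1+1, 2+2+1+1 (69 of its 120 elements, about 58% of primes); S_6 (6T16) additionally contains elements of type 5+1, 4+2, 4+1+1, 3+2+1, 3+1+1+1, 2+2+1+1, 2+1+1+1+1 (544 of its 720 elements, about 76% of primes). None of the 37 primes tested shows any such pattern (for each of these groups the chance of that is below 10^-4), which rules them out. Hence G = C_6 (6T1), of order 6.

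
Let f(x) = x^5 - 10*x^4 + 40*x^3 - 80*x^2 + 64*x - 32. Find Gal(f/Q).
S_5, the symmetric group on 5 letters

The polynomial f is an irreducible quintic over Q, so G = Gal(f/Q) is a transitive subgroup of S_5: one of C_5 (5T1, order 5), D_5 (5T2, order 10), F_20 (5T3, order 20), A_5 (5T4, order 60) or S_5 (5T5, order 120). The discriminant of f is 3008364544, which is not a perfect square, so G is not contained in A_5. The transitive groups of degree 5 not contained in A_5 are: F_20 (5T3, order 20), S_5 (5T5, order 120). By Dedekind's theorem, for a prime p not dividing disc(f) the degrees of the irreducible factors of f mod p form the cycle type of an element of G. Factoring f modulo the 3 such primes p <= 7 (skipping 2, which divides the discriminant), each new pattern first appears at: mod 3: f = (x^5 + 2x^4 + x^3 + x^2 + x + 1), pattern 5; mod 7: f = (x^2 + x + 6)(x^3 + 3x^2 + 3x + 4), pattern 3+2. No other pattern occurs in this range, so the set of observed cycle types is {5, 3+2}. Among the candidates above, the only group containing elements of all these cycle types is S_5 (5T5) — F_20 (5T3) lacks at least one of them. Hence G = S_5 (5T5), of order 120.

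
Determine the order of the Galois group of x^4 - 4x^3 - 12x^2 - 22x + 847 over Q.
24

The degree of the splitting field over Q equals the order of the Galois group, so first determine the group. The polynomial is an irreducible quartic over Q and its discriminant is 103915847376, which is not a perfect square, so the Galois group is not contained in A_4. The resolvent cubic y^3 + 12*y^2 - 3300*y - 54692 is irreducible over Q. An irreducible resolvent with non-square discriminant gives S_4. The Galois group S_4 (4T5) has order 24, so the splitting field has degree 24 over Q.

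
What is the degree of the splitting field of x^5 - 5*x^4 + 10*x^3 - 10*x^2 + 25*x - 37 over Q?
60

The degree of the splitting field over Q equals the order of the Galois group, so first determine the group. The polynomial f is an irreducible quintic over Q, so G = Gal(f/Q) is a transitive subgroup of S_5: one of C_5 (5T1, order 5), D_5 (5T2, order 10), F_20 (5T3, order 20), A_5 (5T4, order 60) or S_5 (5T5, order 120). The discriminant of f is 1024000000 = 32000^2, a perfect square, so G is contained in A_5. The transitive groups of degree 5 contained in A_5 are: C_5 (5T1, order 5), D_5 (5T2, order 10), A_5 (5T4, order 60). By Dedekind's theorem, for a prime p not dividing disc(f) the degrees of the irreducible factors of f mod p form the cycle type of an element of G. Factoring f modulo the 2 such primes p <= 7 (skipping 2, 5, which divide the discriminant), each new pattern first appears at: mod 3: f = (x^5 + x^4 + x^3 + 2x^2 + x + 2), pattern 5; mod 7: f = (x + 3)(x + 4)(x^3 + 2x^2 + 5x + 1), pattern 3+1+1. No other pattern occurs in this range, so the set of observed cycle types is {5, 3+1+1}. Among the candidates above, the only group containing elements of all these cycle types is A_5 (5T4) — each of C_5 (5T1), D_5 (5T2) lacks at least one of them. Hence G = A_5 (5T4), of order 60. The Galois group A_5 (5T4) has order 60, so the splitting field has degree 60 over Q.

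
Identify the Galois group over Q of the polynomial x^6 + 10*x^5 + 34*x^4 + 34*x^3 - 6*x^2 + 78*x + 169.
The polynomial f is an irreducible sextic over Q, so G = Gal(f/Q) is one of the 16 transitive subgroups 6T1, ..., 6T16 of S_6. The discriminant of f is 90962560000 = 301600^2, a perfect square, so G is contained in A_6. The transitive groups of degree 6 contained in A_6 are: A_4 (6T4, order 12), S_4 (6T7, order 24), (C_3 x C_3) : C_4 (6T10, order 36), PSL(2,5) (6T12, order 60), A_6 (6T15, order 360). By Dedekind's theorem, for a prime p not dividing disc(f) the degrees of the irreducible factors of f mod p form the cycle type of an element of G. Factoring f modulo the 19 such primes p <= 83 (skipping 2, 5, 13, 29, which divide the discriminant), each new pattern first appears at: mod 3: f = (x^2 + 2x + 2)(x^4 + 2x^3 + x^2 + x + 2), pattern 4+2; mod 11: f = (x^3 + 2x^2 + 6x + 7)(x^3 + 8x^2 + x + 10), pattern 3+3; mod 19: f = (x + 1)(x + 17)(x^2 + 5x + 18)(x^2 + 6x + 18), pattern 2+2+1+1; mod 61: f = (x + 16)(x + 26)(x + 33)(x^3 + 57x^2 + 57x + 36), pattern 3+1+1+1. No other pattern occurs in this range, so the set of observed cycle types is {4+2, 3+3, 2+2+1+1, 3+1+1+1}. The candidates containing elements of all these cycle types are (C_3 x C_3) : C_4 (6T10) of order 36, A_6 (6T15) of order 360; the others are excluded. The observed types are precisely the cycle types that occur in (C_3 x C_3) : C_4 (6T10) (apart from the identity). Each of the other remaining candidates has further cycle types, and by the Chebotarev density theorem the matching factorization patterns would occur for a proportion of primes equal to their share of the group: A_6 (6T15) additionally contains elements of type 5+1 (144 of its 360 elements, about 40% of primes). None of the 19 primes tested shows any such pattern (for each of these groups the chance of that is below 10^-4), which rules them out. Hence G = (C_3 x C_3) : C_4 (6T10), of order 36.

6T10: (C_3 x C_3) : C_4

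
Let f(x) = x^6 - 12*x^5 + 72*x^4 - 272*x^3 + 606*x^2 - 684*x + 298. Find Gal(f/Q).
The polynomial f is an irreducible sextic over Q, so G = Gal(f/Q) is one of the 16 transitive subgroups 6T1, ..., 6T16 of S_6. The discriminant of f is 264479053824, which is not a perfect square, so G is not contained in A_6. The transitive groups of degree 6 not contained in A_6 are: C_6 (6T1, order 6), S_3 (6T2, order 6), D_6 (6T3, order 12), C_3 x S_3 (6T5, order 18), A_4 x C_2 (6T6, order 24), S_4 (6T8, order 24), S_3 x S_3 (6T9, order 36), S_4 x C_2 (6T11, order 48), (S_3 x S_3) : C_2 (6T13, order 72), PGL(2,5) (6T14, order 120), S_6 (6T16, order 720). By Dedekind's theorem, for a prime p not dividing disc(f) the degrees of the irreducible factors of f mod p form the cycle type of an element of G. Factoring f modulo the 14 such primes p <= 53 (skipping 2, 3, which divide the discriminant), each new pattern first appears at: mod 5: f = (x + 1)(x + 3)(x^2 + x + 2)(x^2 + 3x + 3), pattern 2+2+1+1; mod 7: f = (x^6 + 2x^5 + 2x^4 + x^3 + 4x^2 + 2x + 4), pattern 6; mod 19: f = (x + 2)(x + 5)(x + 6)(x^3 + 13x^2 + 3x + 17), pattern 3+1+1+1; mod 31: f = (x^2 + 12x + 23)(x^2 + 16x + 12)(x^2 + 22x + 4), pattern 2+2+2; mod 43: f = (x^3 + 37x^2 + 39x + 38)(x^3 + 37x^2 + 40x + 35), pattern 3+3. No other pattern occurs in this range, so the set of observed cycle types is {2+2+1+1, 6, 3+1+1+1, 2+2+2, 3+3}. The candidates containing elements of all these cycle types are S_3 x S_3 (6T9) of order 36, (S_3 x S_3) : C_2 (6T13) of order 72, S_6 (6T16) of order 720; the others are excluded. The observed types are precisely the cycle types that occur in S_3 x S_3 (6T9) (apart from the identity). Each of the other remaining candidates has further cycle types, and by the Chebotarev density theorem the matching factorization patterns would occur for a proportion of primes equal to their share of the group: (S_3 x S_3) : C_2 (6T13) additionally contains elements of type 4+2, 3+2+1, 2+1+1+1+1 (36 of its 72 elements, about 50% of primes); S_6 (6T16) additionally contains elements of type 5+1, 4+2, 4+1+1, 3+2+1, 2+1+1+1+1 (459 of its 720 elements, about 64% of primes). None of the 14 primes tested shows any such pattern (for each of these groups the chance of that is below 10^-4), which rules them out. Hence G = S_3 x S_3 (6T9), of order 36.

S_3 x S_3 (order 36)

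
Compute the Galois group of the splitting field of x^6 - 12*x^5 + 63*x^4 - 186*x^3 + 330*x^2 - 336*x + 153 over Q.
The polynomial f is an irreducible sextic over Q, so G = Gal(f/Q) is one of the 16 transitive subgroups 6T1, ..., 6T16 of S_6. The discriminant of f is -16003008, which is not a perfect square, so G is not contained in A_6. The transitive groups of degree 6 not contained in A_6 are: C_6 (6T1, order 6), S_3 (6T2, order 6), D_6 (6T3, order 12), C_3 x S_3 (6T5, order 18), A_4 x C_2 (6T6, order 24), S_4 (6T8, order 24), S_3 x S_3 (6T9, order 36), S_4 x C_2 (6T11, order 48), (S_3 x S_3) : C_2 (6T13, order 72), PGL(2,5) (6T14, order 120), S_6 (6T16, order 720). By Dedekind's theorem, for a prime p not dividing disc(f) the degrees of the irreducible factors of f mod p form the cycle type of an element of G. Factoring f modulo the 21 such primes p <= 89 (skipping 2, 3, 7, which divide the discriminant), each new pattern first appears at: mod 5: f = (x^6 + 3x^5 + 3x^4 + 4x^3 + 4x + 3), pattern 6; mod 11: f = (x + 7)(x^5 + 3x^4 + 9x^3 + 4x^2 + 5x + 3), pattern 5+1; mod 13: f = (x + 3)(x + 12)(x^4 + 12x^3 + 3x^2 + 1), pattern 4+1+1; mod 23: f = (x + 1)(x + 5)(x^2 + x + 19)(x^2 + 4x + 5), pattern 2+2+1+1; mod 43: f = (x^3 + 13x^2 + x + 3)(x^3 + 18x^2 + 8), pattern 3+3; mod 61: f = (x^2 + 28x + 34)(x^2 + 39x + 52)(x^2 + 43x + 30), pattern 2+2+2. No other pattern occurs in this range, so the set of observed cycle types is {6, 5+1, 4+1+1, 2+2+1+1, 3+3, 2+2+2}. The candidates containing elements of all these cycle types are PGL(2,5) (6T14) of order 120, S_6 (6T16) of order 720; the others are excluded. The observed types are precisely the cycle types that occur in PGL(2,5) (6T14) (apart from the identity). Each of the other remaining candidates has further cycle types, and by the Chebotarev density theorem the matching factorization patterns would occur for a proportion of primes equal to their share of the group: S_6 (6T16) additionally contains elements of type 4+2, 3+2+1, 3+1+1+1, 2+1+1+1+1 (265 of its 720 elements, about 37% of primes). None of the 21 primes tested shows any such pattern (for each of these groups the chance of that is below 10^-4), which rules them out. Hence G = PGL(2,5) (6T14), of order 120.

PGL(2,5), S_5 acting on 6 points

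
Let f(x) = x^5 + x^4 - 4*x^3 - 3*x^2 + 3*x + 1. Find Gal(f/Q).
The polynomial f is an irreducible quintic over Q, so G = Gal(f/Q) is a transitive subgroup of S_5: one of C_5 (5T1, order 5), D_5 (5T2, order 10), F_20 (5T3, order 20), A_5 (5T4, order 60) or S_5 (5T5, order 120). The discriminant of f is 14641 = 121^2, a perfect square, so G is contained in A_5. The transitive groups of degree 5 contained in A_5 are: C_5 (5T1, order 5), D_5 (5T2, order 10), A_5 (5T4, order 60). By Dedekind's theorem, for a prime p not dividing disc(f) the degrees of the irreducible factors of f mod p form the cycle type of an element of G. Factoring f modulo the 14 such primes p <= 47 (skipping 11, which divides the discriminant), each new pattern first appears at: mod 2: f = (x^5 + x^4 + x^2 + x + 1), pattern 5; mod 23: f = (x + 9)(x + 12)(x + 13)(x + 17)(x + 19), pattern 1+1+1+1+1. No other pattern occurs in this range, so the set of observed cycle types is {5, 1+1+1+1+1}. The candidates containing elements of all these cycle types are C_5 (5T1) of order 5, D_5 (5T2) of order 10, A_5 (5T4) of order 60; the others are excluded. The observed types are precisely the cycle types that occur in C_5 (5T1). Each of the other remaining candidates has further cycle types, and by the Chebotarev density theorem the matching factorization patterns would occur for a proportion of primes equal to their share of the group: D_5 (5T2) additionally contains elements of type 2+2+1 (5 of its 10 elements, about 50% of primes); A_5 (5T4) additionally contains elements of type 3+1+1, 2+2+1 (35 of its 60 elements, about 58% of primes). None of the 14 primes tested shows any such pattern (for each of these groups the chance of that is below 10^-4), which rules them out. Hence G = C_5 (5T1), of order 5.

5T1: C_5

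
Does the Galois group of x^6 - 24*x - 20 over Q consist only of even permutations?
The polynomial is irreducible of degree 6 over Q. Its discriminant is 746496000000 = 864000^2, a perfect square. A Galois group lies in the alternating group exactly when the discriminant is a square in Q, so the Galois group (A_6) is contained in A_6.

Yes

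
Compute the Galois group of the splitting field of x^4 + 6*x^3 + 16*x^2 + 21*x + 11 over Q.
The polynomial is an irreducible quartic over Q and its discriminant is 125, which is not a perfect square, so the Galois group is not contained in A_4. The resolvent cubic y^3 - 16*y^2 + 82*y - 133 has exactly one rational root, so the Galois group is C_4 or D_4. The quartic becomes reducible over Q(sqrt(disc)), so the group is C_4.

C_4 (also written C4)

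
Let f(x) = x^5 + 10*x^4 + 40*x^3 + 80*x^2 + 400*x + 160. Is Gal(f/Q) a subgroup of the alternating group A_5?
Yes

The polynomial is irreducible of degree 5 over Q. Its discriminant is 1073741824000000 = 32768000^2, a perfect square. A Galois group lies in the alternating group exactly when the discriminant is a square in Q, so the Galois group (A_5) is contained in A_5.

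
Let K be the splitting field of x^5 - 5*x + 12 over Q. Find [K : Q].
The degree of the splitting field over Q equals the order of the Galois group, so first determine the group. The polynomial f is an irreducible quintic over Q, so G = Gal(f/Q) is a transitive subgroup of S_5: one of C_5 (5T1, order 5), D_5 (5T2, order 10), F_20 (5T3, order 20), A_5 (5T4, order 60) or S_5 (5T5, order 120). The discriminant of f is 64000000 = 8000^2, a perfect square, so G is contained in A_5. The transitive groups of degree 5 contained in A_5 are: C_5 (5T1, order 5), D_5 (5T2, order 10), A_5 (5T4, order 60). By Dedekind's theorem, for a prime p not dividing disc(f) the degrees of the irreducible factors of f mod p form the cycle type of an element of G. Factoring f modulo the 23 such primes p <= 97 (skipping 2, 5, which divide the discriminant), each new pattern first appears at: mod 3: f = (x)(x^2 + x + 2)(x^2 + 2x + 2), pattern 2+2+1; mod 7: f = (x^5 + 2x + 5), pattern 5. No other pattern occurs in this range, so the set of observed cycle types is {2+2+1, 5}. The candidates containing elements of all these cycle types are D_5 (5T2) of order 10, A_5 (5T4) of order 60; the others are excluded. The observed types are precisely the cycle types that occur in D_5 (5T2) (apart from the identity). Each of the other remaining candidates has further cycle types, and by the Chebotarev density theorem the matching factorization patterns would occur for a proportion of primes equal to their share of the group: A_5 (5T4) additionally contains elements of type 3+1+1 (20 of its 60 elements, about 33% of primes). None of the 23 primes tested shows any such pattern (for each of these groups the chance of that is below 10^-4), which rules them out. Hence G = D_5 (5T2), of order 10. The Galois group D_5 (5T2) has order 10, so the splitting field has degree 10 over Q.

10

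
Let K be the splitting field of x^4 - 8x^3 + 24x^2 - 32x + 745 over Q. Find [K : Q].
The degree of the splitting field over Q equals the order of the Galois group, so first determine the group. The polynomial is an irreducible quartic over Q and its discriminant is 99179645184 = 314928^2, a perfect square, so the Galois group is contained in A_4. The resolvent cubic y^3 - 24*y^2 - 2724*y + 22816 splits completely over Q, which gives the Klein four-group V_4. The Galois group V_4 (4T2) has order 4, so the splitting field has degree 4 over Q.

4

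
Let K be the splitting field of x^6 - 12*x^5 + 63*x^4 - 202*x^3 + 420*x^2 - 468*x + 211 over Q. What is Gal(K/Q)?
The polynomial f is an irreducible sextic over Q, so G = Gal(f/Q) is one of the 16 transitive subgroups 6T1, ..., 6T16 of S_6. The discriminant of f is -28010528989632, which is not a perfect square, so G is not contained in A_6. The transitive groups of degree 6 not contained in A_6 are: C_6 (6T1, order 6), S_3 (6T2, order 6), D_6 (6T3, order 12), C_3 x S_3 (6T5, order 18), A_4 x C_2 (6T6, order 24), S_4 (6T8, order 24), S_3 x S_3 (6T9, order 36), S_4 x C_2 (6T11, order 48), (S_3 x S_3) : C_2 (6T13, order 72), PGL(2,5) (6T14, order 120), S_6 (6T16, order 720). By Dedekind's theorem, for a prime p not dividing disc(f) the degrees of the irreducible factors of f mod p form the cycle type of an element of G. Factoring f modulo the 21 such primes p <= 89 (skipping 2, 3, 7, which divide the discriminant), each new pattern first appears at: mod 5: f = (x^6 + 3x^5 + 3x^4 + 3x^3 + 2x + 1), pattern 6; mod 11: f = (x + 5)(x^5 + 5x^4 + 5x^3 + 4x^2 + 4x + 7), pattern 5+1; mod 13: f = (x + 6)(x + 12)(x^4 + 9x^3 + 11x^2 + 5x + 6), pattern 4+1+1; mod 23: f = (x + 5)(x + 18)(x^2 + 14x + 4)(x^2 + 20x + 11), pattern 2+2+1+1; mod 43: f = (x^3 + 37x^2 + 12x + 4)(x^3 + 37x^2 + 15x + 42), pattern 3+3; mod 61: f = (x^2 + 9x + 56)(x^2 + 11x + 55)(x^2 + 29x + 5), pattern 2+2+2. No other pattern occurs in this range, so the set of observed cycle types is {6, 5+1, 4+1+1, 2+2+1+1, 3+3, 2+2+2}. The candidates containing elements of all these cycle types are PGL(2,5) (6T14) of order 120, S_6 (6T16) of order 720; the others are excluded. The observed types are precisely the cycle types that occur in PGL(2,5) (6T14) (apart from the identity). Each of the other remaining candidates has further cycle types, and by the Chebotarev density theorem the matching factorization patterns would occur for a proportion of primes equal to their share of the group: S_6 (6T16) additionally contains elements of type 4+2, 3+2+1, 3+1+1+1, 2+1+1+1+1 (265 of its 720 elements, about 37% of primes). None of the 21 primes tested shows any such pattern (for each of these groups the chance of that is below 10^-4), which rules them out. Hence G = PGL(2,5) (6T14), of order 120.

6T14: PGL(2,5)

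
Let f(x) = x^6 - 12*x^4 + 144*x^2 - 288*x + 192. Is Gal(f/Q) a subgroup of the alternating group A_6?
The polynomial is irreducible of degree 6 over Q. Its discriminant is -7629540176166912, which is not a perfect square. A Galois group lies in the alternating group exactly when the discriminant is a square in Q, so the Galois group (C_6) is not contained in A_6.

No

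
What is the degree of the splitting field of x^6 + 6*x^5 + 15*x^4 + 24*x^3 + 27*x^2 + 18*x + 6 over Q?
The degree of the splitting field over Q equals the order of the Galois group, so first determine the group. The polynomial f is an irreducible sextic over Q, so G = Gal(f/Q) is one of the 16 transitive subgroups 6T1, ..., 6T16 of S_6. The discriminant of f is 1259712, which is not a perfect square, so G is not contained in A_6. The transitive groups of degree 6 not contained in A_6 are: C_6 (6T1, order 6), S_3 (6T2, order 6), D_6 (6T3, order 12), C_3 x S_3 (6T5, order 18), A_4 x C_2 (6T6, order 24), S_4 (6T8, order 24), S_3 x S_3 (6T9, order 36), S_4 x C_2 (6T11, order 48), (S_3 x S_3) : C_2 (6T13, order 72), PGL(2,5) (6T14, order 120), S_6 (6T16, order 720). By Dedekind's theorem, for a prime p not dividing disc(f) the degrees of the irreducible factors of f mod p form the cycle type of an element of G. Factoring f modulo the 79 such primes p <= 419 (skipping 2, 3, which divide the discriminant), each new pattern first appears at: mod 5: f = (x^6 + x^5 + 4x^3 + 2x^2 + 3x + 1), pattern 6; mod 7: f = (x^2 + 1)(x^2 + x + 4)(x^2 + 5x + 5), pattern 2+2+2; mod 11: f = (x + 3)(x + 7)(x^2 + 3)(x^2 + 7x + 9), pattern 2+2+1+1; mod 13: f = (x^3 + 3x^2 + 3x + 7)(x^3 + 3x^2 + 3x + 12), pattern 3+3; mod 97: f = (x + 19)(x + 28)(x + 32)(x + 49)(x + 73)(x + 96), pattern 1+1+1+1+1+1. No other pattern occurs in this range, so the set of observed cycle types is {6, 2+2+2, 2+2+1+1, 3+3, 1+1+1+1+1+1}. The candidates containing elements of all these cycle types are D_6 (6T3) of order 12, A_4 x C_2 (6T6) of order 24, S_3 x S_3 (6T9) of order 36, S_4 x C_2 (6T11) of order 48, (S_3 x S_3) : C_2 (6T13) of order 72, PGL(2,5) (6T14) of order 120, S_6 (6T16) of order 720; the others are excluded. The observed types are precisely the cycle types that occur in D_6 (6T3). Each of the other remaining candidates has further cycle types, and by the Chebotarev density theorem the matching factorization patterns would occur for a proportion of primes equal to their share of the group: A_4 x C_2 (6T6) additionally contains elements of type 2+1+1+1+1 (3 of its 24 elements, about 12% of primes); S_3 x S_3 (6T9) additionally contains elements of type 3+1+1+1 (4 of its 36 elements, about 11% of primes); S_4 x C_2 (6T11) additionally contains elements of type 4+2, 4+1+1, 2+1+1+1+1 (15 of its 48 elements, about 31% of primes); (S_3 x S_3) : C_2 (6T13) additionally contains elements of type 4+2, 3+2+1, 3+1+1+1, 2+1+1+1+1 (40 of its 72 elements, about 56% of primes); PGL(2,5) (6T14) additionally contains elements of type 5+1, 4+1+1 (54 of its 120 elements, about 45% of primes); S_6 (6T16) additionally contains elements of type 5+1, 4+2, 4+1+1, 3+2+1, 3+1+1+1, 2+1+1+1+1 (499 of its 720 elements, about 69% of primes). None of the 79 primes tested shows any such pattern (for each of these groups the chance of that is below 10^-4), which rules them out. Hence G = D_6 (6T3), of order 12. The Galois group D_6 (6T3) has order 12, so the splitting field has degree 12 over Q.

12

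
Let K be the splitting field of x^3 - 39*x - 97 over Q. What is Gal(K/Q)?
The polynomial is an irreducible cubic over Q and its discriminant is -16767, which is not a perfect square. For an irreducible cubic, a non-square discriminant gives Galois group S_3.

S_3 (order 6)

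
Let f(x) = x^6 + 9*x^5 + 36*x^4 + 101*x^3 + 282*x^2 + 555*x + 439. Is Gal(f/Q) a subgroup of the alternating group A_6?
No

The polynomial is irreducible of degree 6 over Q. Its discriminant is -2225513070000, which is not a perfect square. A Galois group lies in the alternating group exactly when the discriminant is a square in Q, so the Galois group (S_3) is not contained in A_6.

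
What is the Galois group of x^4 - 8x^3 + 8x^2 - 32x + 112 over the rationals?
The polynomial is an irreducible quartic over Q and its discriminant is -679477248, which is not a perfect square, so the Galois group is not contained in A_4. The resolvent cubic y^3 - 8*y^2 - 192*y - 4608 has exactly one rational root, so the Galois group is C_4 or D_4. The quartic remains irreducible over Q(sqrt(disc)), so the group is D_4.

D_4, the dihedral group of order 8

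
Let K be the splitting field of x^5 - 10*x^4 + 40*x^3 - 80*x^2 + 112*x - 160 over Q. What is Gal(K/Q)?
The polynomial f is an irreducible quintic over Q, so G = Gal(f/Q) is a transitive subgroup of S_5: one of C_5 (5T1, order 5), D_5 (5T2, order 10), F_20 (5T3, order 20), A_5 (5T4, order 60) or S_5 (5T5, order 120). The discriminant of f is 61018734592, which is not a perfect square, so G is not contained in A_5. The transitive groups of degree 5 not contained in A_5 are: F_20 (5T3, order 20), S_5 (5T5, order 120). By Dedekind's theorem, for a prime p not dividing disc(f) the degrees of the irreducible factors of f mod p form the cycle type of an element of G. Factoring f modulo the 5 such primes p <= 13 (skipping 2, which divides the discriminant), each new pattern first appears at: mod 3: f = (x^5 + 2x^4 + x^3 + x^2 + x + 2), pattern 5; mod 5: f = (x)(x^4 + 2), pattern 4+1; mod 13: f = (x + 1)(x + 5)(x^3 + 10x^2 + x + 7), pattern 3+1+1. No other pattern occurs in this range, so the set of observed cycle types is {5, 4+1, 3+1+1}. Among the candidates above, the only group containing elements of all these cycle types is S_5 (5T5) — F_20 (5T3) lacks at least one of them. Hence G = S_5 (5T5), of order 120.

S_5 (also written S5)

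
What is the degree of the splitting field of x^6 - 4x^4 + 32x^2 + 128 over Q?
24

The degree of the splitting field over Q equals the order of the Galois group, so first determine the group. The polynomial f is an irreducible sextic over Q, so G = Gal(f/Q) is one of the 16 transitive subgroups 6T1, ..., 6T16 of S_6. The discriminant of f is -5497558138880000, which is not a perfect square, so G is not contained in A_6. The transitive groups of degree 6 not contained in A_6 are: C_6 (6T1, order 6), S_3 (6T2, order 6), D_6 (6T3, order 12), C_3 x S_3 (6T5, order 18), A_4 x C_2 (6T6, order 24), S_4 (6T8, order 24), S_3 x S_3 (6T9, order 36), S_4 x C_2 (6T11, order 48), (S_3 x S_3) : C_2 (6T13, order 72), PGL(2,5) (6T14, order 120), S_6 (6T16, order 720). By Dedekind's theorem, for a prime p not dividing disc(f) the degrees of the irreducible factors of f mod p form the cycle type of an element of G. Factoring f modulo the 22 such primes p <= 89 (skipping 2, 5, which divide the discriminant), each new pattern first appears at: mod 3: f = (x^3 + x^2 + 2)(x^3 + 2x^2 + 1), pattern 3+3; mod 7: f = (x^2 + 1)(x^2 + 2x + 3)(x^2 + 5x + 3), pattern 2+2+2; mod 13: f = (x + 5)(x + 8)(x^4 + 8x^2 + 11), pattern 4+1+1; mod 43: f = (x + 19)(x + 24)(x^2 + 16)(x^2 + 40), pattern 2+2+1+1. No other pattern occurs in this range, so the set of observed cycle types is {3+3, 2+2+2, 4+1+1, 2+2+1+1}. The candidates containing elements of all these cycle types are S_4 (6T8) of order 24, S_4 x C_2 (6T11) of order 48, PGL(2,5) (6T14) of order 120, S_6 (6T16) of order 720; the others are excluded. The observed types are precisely the cycle types that occur in S_4 (6T8) (apart from the identity). Each of the other remaining candidates has further cycle types, and by the Chebotarev density theorem the matching factorization patterns would occur for a proportion of primes equal to their share of the group: S_4 x C_2 (6T11) additionally contains elements of type 6, 4+2, 2+1+1+1+1 (17 of its 48 elements, about 35% of primes); PGL(2,5) (6T14) additionally contains elements of type 6, 5+1 (44 of its 120 elements, about 37% of primes); S_6 (6T16) additionally contains elements of type 6, 5+1, 4+2, 3+2+1, 3+1+1+1, 2+1+1+1+1 (529 of its 720 elements, about 73% of primes). None of the 22 primes tested shows any such pattern (for each of these groups the chance of that is below 10^-4), which rules them out. Hence G = S_4 (6T8), of order 24. The Galois group S_4 (6T8) has order 24, so the splitting field has degree 24 over Q.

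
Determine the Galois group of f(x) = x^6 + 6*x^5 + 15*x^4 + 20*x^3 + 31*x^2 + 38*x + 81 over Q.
S_4 x C_2

The polynomial f is an irreducible sextic over Q, so G = Gal(f/Q) is one of the 16 transitive subgroups 6T1, ..., 6T16 of S_6. The discriminant of f is -66039417143296, which is not a perfect square, so G is not contained in A_6. The transitive groups of degree 6 not contained in A_6 are: C_6 (6T1, order 6), S_3 (6T2, order 6), D_6 (6T3, order 12), C_3 x S_3 (6T5, order 18), A_4 x C_2 (6T6, order 24), S_4 (6T8, order 24), S_3 x S_3 (6T9, order 36), S_4 x C_2 (6T11, order 48), (S_3 x S_3) : C_2 (6T13, order 72), PGL(2,5) (6T14, order 120), S_6 (6T16, order 720). By Dedekind's theorem, for a prime p not dividing disc(f) the degrees of the irreducible factors of f mod p form the cycle type of an element of G. Factoring f modulo the 17 such primes p <= 67 (skipping 2, 31, which divide the discriminant), each new pattern first appears at: mod 3: f = (x)(x + 2)(x^4 + x^3 + x^2 + 1), pattern 4+1+1; mod 5: f = (x^3 + 2x^2 + 4x + 4)(x^3 + 4x^2 + 3x + 4), pattern 3+3; mod 7: f = (x^6 + 6x^5 + x^4 + 6x^3 + 3x^2 + 3x + 4), pattern 6; mod 11: f = (x^2 + 5)(x^2 + 2x + 4)(x^2 + 4x + 9), pattern 2+2+2; mod 13: f = (x^2 + 2x + 12)(x^4 + 4x^3 + 8x^2 + 8x + 10), pattern 4+2; mod 37: f = (x + 11)(x + 28)(x^2 + 20x + 9)(x^2 + 21x + 10), pattern 2+2+1+1; mod 47: f = (x + 11)(x + 19)(x + 30)(x + 38)(x^2 + 2x + 2), pattern 2+1+1+1+1. No other pattern occurs in this range, so the set of observed cycle types is {4+1+1, 3+3, 6, 2+2+2, 4+2, 2+2+1+1, 2+1+1+1+1}. The candidates containing elements of all these cycle types are S_4 x C_2 (6T11) of order 48, S_6 (6T16) of order 720; the others are excluded. The observed types are precisely the cycle types that occur in S_4 x C_2 (6T11) (apart from the identity). Each of the other remaining candidates has further cycle types, and by the Chebotarev density theorem the matching factorization patterns would occur for a proportion of primes equal to their share of the group: S_6 (6T16) additionally contains elements of type 5+1, 3+2+1, 3+1+1+1 (304 of its 720 elements, about 42% of primes). None of the 17 primes tested shows any such pattern (for each of these groups the chance of that is below 10^-4), which rules them out. Hence G = S_4 x C_2 (6T11), of order 48.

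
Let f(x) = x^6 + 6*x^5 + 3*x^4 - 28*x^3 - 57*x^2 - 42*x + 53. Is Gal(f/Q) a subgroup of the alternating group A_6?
No

The polynomial is irreducible of degree 6 over Q. Its discriminant is -450868486864896, which is not a perfect square. A Galois group lies in the alternating group exactly when the discriminant is a square in Q, so the Galois group (A_4 x C_2) is not contained in A_6.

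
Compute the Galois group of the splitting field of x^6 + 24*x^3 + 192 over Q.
The polynomial f is an irreducible sextic over Q, so G = Gal(f/Q) is one of the 16 transitive subgroups 6T1, ..., 6T16 of S_6. The discriminant of f is -190210142896128, which is not a perfect square, so G is not contained in A_6. The transitive groups of degree 6 not contained in A_6 are: C_6 (6T1, order 6), S_3 (6T2, order 6), D_6 (6T3, order 12), C_3 x S_3 (6T5, order 18), A_4 x C_2 (6T6, order 24), S_4 (6T8, order 24), S_3 x S_3 (6T9, order 36), S_4 x C_2 (6T11, order 48), (S_3 x S_3) : C_2 (6T13, order 72), PGL(2,5) (6T14, order 120), S_6 (6T16, order 720). By Dedekind's theorem, for a prime p not dividing disc(f) the degrees of the irreducible factors of f mod p form the cycle type of an element of G. Factoring f modulo the 33 such primes p <= 149 (skipping 2, 3, which divide the discriminant), each new pattern first appears at: mod 5: f = (x^6 + 4x^3 + 2), pattern 6; mod 7: f = (x + 3)(x + 5)(x + 6)(x^3 + 4), pattern 3+1+1+1; mod 17: f = (x^2 + 9x + 11)(x^2 + 10x + 11)(x^2 + 15x + 11), pattern 2+2+2; mod 19: f = (x^3 + 9)(x^3 + 15), pattern 3+3; mod 73: f = (x + 11)(x + 13)(x + 15)(x + 29)(x + 31)(x + 47), pattern 1+1+1+1+1+1. No other pattern occurs in this range, so the set of observed cycle types is {6, 3+1+1+1, 2+2+2, 3+3, 1+1+1+1+1+1}. The candidates containing elements of all these cycle types are C_3 x S_3 (6T5) of order 18, S_3 x S_3 (6T9) of order 36, (S_3 x S_3) : C_2 (6T13) of order 72, S_6 (6T16) of order 720; the others are excluded. The observed types are precisely the cycle types that occur in C_3 x S_3 (6T5). Each of the other remaining candidates has further cycle types, and by the Chebotarev density theorem the matching factorization patterns would occur for a proportion of primes equal to their share of the group: S_3 x S_3 (6T9) additionally contains elements of type 2+2+1+1 (9 of its 36 elements, about 25% of primes); (S_3 x S_3) : C_2 (6T13) additionally contains elements of type 4+2, 3+2+1, 2+2+1+1, 2+1+1+1+1 (45 of its 72 elements, about 62% of primes); S_6 (6T16) additionally contains elements of type 5+1, 4+2, 4+1+1, 3+2+1, 2+2+1+1, 2+1+1+1+1 (504 of its 720 elements, about 70% of primes). None of the 33 primes tested shows any such pattern (for each of these groups the chance of that is below 10^-4), which rules them out. Hence G = C_3 x S_3 (6T5), of order 18.

6T5: C_3 x S_3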